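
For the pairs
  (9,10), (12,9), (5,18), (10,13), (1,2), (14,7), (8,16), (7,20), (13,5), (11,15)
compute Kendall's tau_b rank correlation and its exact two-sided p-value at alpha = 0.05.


Step 1: Enumerate the 45 unordered pairs (i,j) with i<j and classify each by sign(x_j-x_i) * sign(y_j-y_i).
  (1,2):dx=+3,dy=-1->D; (1,3):dx=-4,dy=+8->D; (1,4):dx=+1,dy=+3->C; (1,5):dx=-8,dy=-8->C
  (1,6):dx=+5,dy=-3->D; (1,7):dx=-1,dy=+6->D; (1,8):dx=-2,dy=+10->D; (1,9):dx=+4,dy=-5->D
  (1,10):dx=+2,dy=+5->C; (2,3):dx=-7,dy=+9->D; (2,4):dx=-2,dy=+4->D; (2,5):dx=-11,dy=-7->C
  (2,6):dx=+2,dy=-2->D; (2,7):dx=-4,dy=+7->D; (2,8):dx=-5,dy=+11->D; (2,9):dx=+1,dy=-4->D
  (2,10):dx=-1,dy=+6->D; (3,4):dx=+5,dy=-5->D; (3,5):dx=-4,dy=-16->C; (3,6):dx=+9,dy=-11->D
  (3,7):dx=+3,dy=-2->D; (3,8):dx=+2,dy=+2->C; (3,9):dx=+8,dy=-13->D; (3,10):dx=+6,dy=-3->D
  (4,5):dx=-9,dy=-11->C; (4,6):dx=+4,dy=-6->D; (4,7):dx=-2,dy=+3->D; (4,8):dx=-3,dy=+7->D
  (4,9):dx=+3,dy=-8->D; (4,10):dx=+1,dy=+2->C; (5,6):dx=+13,dy=+5->C; (5,7):dx=+7,dy=+14->C
  (5,8):dx=+6,dy=+18->C; (5,9):dx=+12,dy=+3->C; (5,10):dx=+10,dy=+13->C; (6,7):dx=-6,dy=+9->D
  (6,8):dx=-7,dy=+13->D; (6,9):dx=-1,dy=-2->C; (6,10):dx=-3,dy=+8->D; (7,8):dx=-1,dy=+4->D
  (7,9):dx=+5,dy=-11->D; (7,10):dx=+3,dy=-1->D; (8,9):dx=+6,dy=-15->D; (8,10):dx=+4,dy=-5->D
  (9,10):dx=-2,dy=+10->D
Step 2: C = 14, D = 31, total pairs = 45.
Step 3: tau = (C - D)/(n(n-1)/2) = (14 - 31)/45 = -0.377778.
Step 4: Exact two-sided p-value (enumerate n! = 3628800 permutations of y under H0): p = 0.155742.
Step 5: alpha = 0.05. fail to reject H0.

tau_b = -0.3778 (C=14, D=31), p = 0.155742, fail to reject H0.


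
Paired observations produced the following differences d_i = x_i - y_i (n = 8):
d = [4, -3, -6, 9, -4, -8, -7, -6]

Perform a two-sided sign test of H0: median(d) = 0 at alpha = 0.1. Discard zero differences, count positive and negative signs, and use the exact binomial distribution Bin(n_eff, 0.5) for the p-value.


Step 1: Discard zero differences. Original n = 8; n_eff = number of nonzero differences = 8.
Nonzero differences (with sign): +4, -3, -6, +9, -4, -8, -7, -6
Step 2: Count signs: positive = 2, negative = 6.
Step 3: Under H0: P(positive) = 0.5, so the number of positives S ~ Bin(8, 0.5).
Step 4: Two-sided exact p-value = sum of Bin(8,0.5) probabilities at or below the observed probability = 0.289062.
Step 5: alpha = 0.1. fail to reject H0.

n_eff = 8, pos = 2, neg = 6, p = 0.289062, fail to reject H0.


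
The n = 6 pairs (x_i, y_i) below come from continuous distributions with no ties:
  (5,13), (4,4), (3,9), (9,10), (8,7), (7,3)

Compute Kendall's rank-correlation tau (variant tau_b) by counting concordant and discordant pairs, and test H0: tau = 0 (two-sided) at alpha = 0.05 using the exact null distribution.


Step 1: Enumerate the 15 unordered pairs (i,j) with i<j and classify each by sign(x_j-x_i) * sign(y_j-y_i).
  (1,2):dx=-1,dy=-9->C; (1,3):dx=-2,dy=-4->C; (1,4):dx=+4,dy=-3->D; (1,5):dx=+3,dy=-6->D
  (1,6):dx=+2,dy=-10->D; (2,3):dx=-1,dy=+5->D; (2,4):dx=+5,dy=+6->C; (2,5):dx=+4,dy=+3->C
  (2,6):dx=+3,dy=-1->D; (3,4):dx=+6,dy=+1->C; (3,5):dx=+5,dy=-2->D; (3,6):dx=+4,dy=-6->D
  (4,5):dx=-1,dy=-3->C; (4,6):dx=-2,dy=-7->C; (5,6):dx=-1,dy=-4->C
Step 2: C = 8, D = 7, total pairs = 15.
Step 3: tau = (C - D)/(n(n-1)/2) = (8 - 7)/15 = 0.066667.
Step 4: Exact two-sided p-value (enumerate n! = 720 permutations of y under H0): p = 1.000000.
Step 5: alpha = 0.05. fail to reject H0.

tau_b = 0.0667 (C=8, D=7), p = 1.000000, fail to reject H0.


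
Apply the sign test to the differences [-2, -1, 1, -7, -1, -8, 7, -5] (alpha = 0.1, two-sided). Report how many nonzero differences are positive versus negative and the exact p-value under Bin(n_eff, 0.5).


Step 1: Discard zero differences. Original n = 8; n_eff = number of nonzero differences = 8.
Nonzero differences (with sign): -2, -1, +1, -7, -1, -8, +7, -5
Step 2: Count signs: positive = 2, negative = 6.
Step 3: Under H0: P(positive) = 0.5, so the number of positives S ~ Bin(8, 0.5).
Step 4: Two-sided exact p-value = sum of Bin(8,0.5) probabilities at or below the observed probability = 0.289062.
Step 5: alpha = 0.1. fail to reject H0.

n_eff = 8, pos = 2, neg = 6, p = 0.289062, fail to reject H0.


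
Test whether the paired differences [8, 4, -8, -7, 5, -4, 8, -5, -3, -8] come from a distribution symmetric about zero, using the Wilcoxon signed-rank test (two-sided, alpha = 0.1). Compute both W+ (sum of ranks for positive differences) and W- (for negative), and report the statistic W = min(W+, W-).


Step 1: Drop any zero differences (none here) and take |d_i|.
|d| = [8, 4, 8, 7, 5, 4, 8, 5, 3, 8]
Step 2: Midrank |d_i| (ties get averaged ranks).
ranks: |8|->8.5, |4|->2.5, |8|->8.5, |7|->6, |5|->4.5, |4|->2.5, |8|->8.5, |5|->4.5, |3|->1, |8|->8.5
Step 3: Attach original signs; sum ranks with positive sign and with negative sign.
W+ = 8.5 + 2.5 + 4.5 + 8.5 = 24
W- = 8.5 + 6 + 2.5 + 4.5 + 1 + 8.5 = 31
(Check: W+ + W- = 55 should equal n(n+1)/2 = 55.)
Step 4: Test statistic W = min(W+, W-) = 24.
Step 5: Ties in |d|, so use the tie-corrected normal approximation.
        E[W] = n(n+1)/4 = 10*11/4 = 27.5.
        Tie groups: |d|=4 (t=2), |d|=5 (t=2), |d|=8 (t=4); sum(t^3 - t) = 72.
        Var[W] = n(n+1)(2n+1)/24 - sum(t^3-t)/48 = 2310/24 - 72/48 = 94.75.
        z = (W - E[W]) / sqrt(Var[W]) = (24 - 27.5) / 9.7340 = -0.3596.
        Two-sided p = 2*Phi(z) = 0.719172.
Step 6: alpha = 0.1. fail to reject H0.

W+ = 24, W- = 31, W = min = 24, p = 0.719172, fail to reject H0.


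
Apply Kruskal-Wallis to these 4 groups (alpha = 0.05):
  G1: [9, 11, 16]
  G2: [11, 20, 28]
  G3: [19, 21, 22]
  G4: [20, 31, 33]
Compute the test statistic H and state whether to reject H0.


Step 1: Combine all N = 12 observations and assign midranks.
sorted (value, group, rank): (9,G1,1), (11,G1,2.5), (11,G2,2.5), (16,G1,4), (19,G3,5), (20,G2,6.5), (20,G4,6.5), (21,G3,8), (22,G3,9), (28,G2,10), (31,G4,11), (33,G4,12)
Step 2: Sum ranks within each group.
R_1 = 7.5 (n_1 = 3)
R_2 = 19 (n_2 = 3)
R_3 = 22 (n_3 = 3)
R_4 = 29.5 (n_4 = 3)
Step 3: H = 12/(N(N+1)) * sum(R_i^2/n_i) - 3(N+1)
     = 12/(12*13) * (7.5^2/3 + 19^2/3 + 22^2/3 + 29.5^2/3) - 3*13
     = 0.076923 * 590.5 - 39
     = 6.423077.
Step 4: Ties present; correction factor C = 1 - 12/(12^3 - 12) = 0.993007. Corrected H = 6.423077 / 0.993007 = 6.468310.
Step 5: Under H0, H ~ chi^2(3); p-value = 0.090921.
Step 6: alpha = 0.05. fail to reject H0.

H = 6.4683, df = 3, p = 0.090921, fail to reject H0.


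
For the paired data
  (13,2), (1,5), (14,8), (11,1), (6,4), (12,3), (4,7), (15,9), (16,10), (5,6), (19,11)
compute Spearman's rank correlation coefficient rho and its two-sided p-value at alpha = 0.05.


Step 1: Rank x and y separately (midranks; no ties here).
rank(x): 13->7, 1->1, 14->8, 11->5, 6->4, 12->6, 4->2, 15->9, 16->10, 5->3, 19->11
rank(y): 2->2, 5->5, 8->8, 1->1, 4->4, 3->3, 7->7, 9->9, 10->10, 6->6, 11->11
Step 2: d_i = R_x(i) - R_y(i); compute d_i^2.
  (7-2)^2=25, (1-5)^2=16, (8-8)^2=0, (5-1)^2=16, (4-4)^2=0, (6-3)^2=9, (2-7)^2=25, (9-9)^2=0, (10-10)^2=0, (3-6)^2=9, (11-11)^2=0
sum(d^2) = 100.
Step 3: rho = 1 - 6*100 / (11*(11^2 - 1)) = 1 - 600/1320 = 0.545455.
Step 4: Under H0, t = rho * sqrt((n-2)/(1-rho^2)) = 1.9524 ~ t(9).
Step 5: Two-sided p-value from the t-distribution with 9 df = 0.082651.
Step 6: alpha = 0.05. fail to reject H0.

rho = 0.5455, p = 0.082651, fail to reject H0 at alpha = 0.05.


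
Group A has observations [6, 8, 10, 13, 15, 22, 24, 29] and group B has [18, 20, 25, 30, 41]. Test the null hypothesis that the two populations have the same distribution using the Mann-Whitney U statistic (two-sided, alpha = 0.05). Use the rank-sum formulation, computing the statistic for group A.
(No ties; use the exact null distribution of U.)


Step 1: Combine and sort all 13 observations; assign midranks.
sorted (value, group): (6,X), (8,X), (10,X), (13,X), (15,X), (18,Y), (20,Y), (22,X), (24,X), (25,Y), (29,X), (30,Y), (41,Y)
ranks: 6->1, 8->2, 10->3, 13->4, 15->5, 18->6, 20->7, 22->8, 24->9, 25->10, 29->11, 30->12, 41->13
Step 2: Rank sum for X: R1 = 1 + 2 + 3 + 4 + 5 + 8 + 9 + 11 = 43.
Step 3: U_X = R1 - n1(n1+1)/2 = 43 - 8*9/2 = 43 - 36 = 7.
       U_Y = n1*n2 - U_X = 40 - 7 = 33.
Step 4: No ties, so the exact null distribution of U (based on enumerating the C(13,8) = 1287 equally likely rank assignments) gives the two-sided p-value.
Step 5: p-value = 0.065268; compare to alpha = 0.05. fail to reject H0.

U_X = 7, p = 0.065268, fail to reject H0 at alpha = 0.05.


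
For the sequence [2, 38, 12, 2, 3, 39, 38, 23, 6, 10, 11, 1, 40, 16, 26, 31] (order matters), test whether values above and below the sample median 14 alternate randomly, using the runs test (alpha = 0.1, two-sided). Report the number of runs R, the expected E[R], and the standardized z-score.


Step 1: Compute median = 14; label A = above, B = below.
Labels in order: BABBBAAABBBBAAAA  (n_A = 8, n_B = 8)
Step 2: Count runs R = 6.
Step 3: Under H0 (random ordering), E[R] = 2*n_A*n_B/(n_A+n_B) + 1 = 2*8*8/16 + 1 = 9.0000.
        Var[R] = 2*n_A*n_B*(2*n_A*n_B - n_A - n_B) / ((n_A+n_B)^2 * (n_A+n_B-1)) = 14336/3840 = 3.7333.
        SD[R] = 1.9322.
Step 4: Continuity-corrected z = (R + 0.5 - E[R]) / SD[R] = (6 + 0.5 - 9.0000) / 1.9322 = -1.2939.
Step 5: Two-sided p-value via normal approximation = 2*(1 - Phi(|z|)) = 0.195709.
Step 6: alpha = 0.1. fail to reject H0.

R = 6, z = -1.2939, p = 0.195709, fail to reject H0.


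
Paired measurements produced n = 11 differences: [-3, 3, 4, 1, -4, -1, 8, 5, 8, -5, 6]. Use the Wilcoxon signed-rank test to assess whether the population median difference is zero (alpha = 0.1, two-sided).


Step 1: Drop any zero differences (none here) and take |d_i|.
|d| = [3, 3, 4, 1, 4, 1, 8, 5, 8, 5, 6]
Step 2: Midrank |d_i| (ties get averaged ranks).
ranks: |3|->3.5, |3|->3.5, |4|->5.5, |1|->1.5, |4|->5.5, |1|->1.5, |8|->10.5, |5|->7.5, |8|->10.5, |5|->7.5, |6|->9
Step 3: Attach original signs; sum ranks with positive sign and with negative sign.
W+ = 3.5 + 5.5 + 1.5 + 10.5 + 7.5 + 10.5 + 9 = 48
W- = 3.5 + 5.5 + 1.5 + 7.5 = 18
(Check: W+ + W- = 66 should equal n(n+1)/2 = 66.)
Step 4: Test statistic W = min(W+, W-) = 18.
Step 5: Ties in |d|, so use the tie-corrected normal approximation.
        E[W] = n(n+1)/4 = 11*12/4 = 33.
        Tie groups: |d|=1 (t=2), |d|=3 (t=2), |d|=4 (t=2), |d|=5 (t=2), |d|=8 (t=2); sum(t^3 - t) = 30.
        Var[W] = n(n+1)(2n+1)/24 - sum(t^3-t)/48 = 3036/24 - 30/48 = 125.875.
        z = (W - E[W]) / sqrt(Var[W]) = (18 - 33) / 11.2194 = -1.3370.
        Two-sided p = 2*Phi(z) = 0.181233.
Step 6: alpha = 0.1. fail to reject H0.

W+ = 48, W- = 18, W = min = 18, p = 0.181233, fail to reject H0.


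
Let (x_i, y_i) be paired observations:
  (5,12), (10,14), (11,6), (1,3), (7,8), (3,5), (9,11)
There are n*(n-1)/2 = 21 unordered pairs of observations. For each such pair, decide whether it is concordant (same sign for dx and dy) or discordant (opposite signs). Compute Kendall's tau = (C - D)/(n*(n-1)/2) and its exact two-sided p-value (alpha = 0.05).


Step 1: Enumerate the 21 unordered pairs (i,j) with i<j and classify each by sign(x_j-x_i) * sign(y_j-y_i).
  (1,2):dx=+5,dy=+2->C; (1,3):dx=+6,dy=-6->D; (1,4):dx=-4,dy=-9->C; (1,5):dx=+2,dy=-4->D
  (1,6):dx=-2,dy=-7->C; (1,7):dx=+4,dy=-1->D; (2,3):dx=+1,dy=-8->D; (2,4):dx=-9,dy=-11->C
  (2,5):dx=-3,dy=-6->C; (2,6):dx=-7,dy=-9->C; (2,7):dx=-1,dy=-3->C; (3,4):dx=-10,dy=-3->C
  (3,5):dx=-4,dy=+2->D; (3,6):dx=-8,dy=-1->C; (3,7):dx=-2,dy=+5->D; (4,5):dx=+6,dy=+5->C
  (4,6):dx=+2,dy=+2->C; (4,7):dx=+8,dy=+8->C; (5,6):dx=-4,dy=-3->C; (5,7):dx=+2,dy=+3->C
  (6,7):dx=+6,dy=+6->C
Step 2: C = 15, D = 6, total pairs = 21.
Step 3: tau = (C - D)/(n(n-1)/2) = (15 - 6)/21 = 0.428571.
Step 4: Exact two-sided p-value (enumerate n! = 5040 permutations of y under H0): p = 0.238889.
Step 5: alpha = 0.05. fail to reject H0.

tau_b = 0.4286 (C=15, D=6), p = 0.238889, fail to reject H0.


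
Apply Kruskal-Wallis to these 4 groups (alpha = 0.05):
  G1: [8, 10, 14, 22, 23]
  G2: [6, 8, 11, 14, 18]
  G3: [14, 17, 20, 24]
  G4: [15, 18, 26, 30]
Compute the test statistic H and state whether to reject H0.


Step 1: Combine all N = 18 observations and assign midranks.
sorted (value, group, rank): (6,G2,1), (8,G1,2.5), (8,G2,2.5), (10,G1,4), (11,G2,5), (14,G1,7), (14,G2,7), (14,G3,7), (15,G4,9), (17,G3,10), (18,G2,11.5), (18,G4,11.5), (20,G3,13), (22,G1,14), (23,G1,15), (24,G3,16), (26,G4,17), (30,G4,18)
Step 2: Sum ranks within each group.
R_1 = 42.5 (n_1 = 5)
R_2 = 27 (n_2 = 5)
R_3 = 46 (n_3 = 4)
R_4 = 55.5 (n_4 = 4)
Step 3: H = 12/(N(N+1)) * sum(R_i^2/n_i) - 3(N+1)
     = 12/(18*19) * (42.5^2/5 + 27^2/5 + 46^2/4 + 55.5^2/4) - 3*19
     = 0.035088 * 1806.11 - 57
     = 6.372368.
Step 4: Ties present; correction factor C = 1 - 36/(18^3 - 18) = 0.993808. Corrected H = 6.372368 / 0.993808 = 6.412072.
Step 5: Under H0, H ~ chi^2(3); p-value = 0.093195.
Step 6: alpha = 0.05. fail to reject H0.

H = 6.4121, df = 3, p = 0.093195, fail to reject H0.


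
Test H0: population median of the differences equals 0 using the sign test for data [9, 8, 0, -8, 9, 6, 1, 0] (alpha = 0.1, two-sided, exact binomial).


Step 1: Discard zero differences. Original n = 8; n_eff = number of nonzero differences = 6.
Nonzero differences (with sign): +9, +8, -8, +9, +6, +1
Step 2: Count signs: positive = 5, negative = 1.
Step 3: Under H0: P(positive) = 0.5, so the number of positives S ~ Bin(6, 0.5).
Step 4: Two-sided exact p-value = sum of Bin(6,0.5) probabilities at or below the observed probability = 0.218750.
Step 5: alpha = 0.1. fail to reject H0.

n_eff = 6, pos = 5, neg = 1, p = 0.218750, fail to reject H0.


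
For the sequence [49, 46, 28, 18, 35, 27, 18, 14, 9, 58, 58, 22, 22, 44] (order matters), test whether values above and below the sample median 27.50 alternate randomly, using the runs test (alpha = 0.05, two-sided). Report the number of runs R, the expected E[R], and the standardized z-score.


Step 1: Compute median = 27.50; label A = above, B = below.
Labels in order: AAABABBBBAABBA  (n_A = 7, n_B = 7)
Step 2: Count runs R = 7.
Step 3: Under H0 (random ordering), E[R] = 2*n_A*n_B/(n_A+n_B) + 1 = 2*7*7/14 + 1 = 8.0000.
        Var[R] = 2*n_A*n_B*(2*n_A*n_B - n_A - n_B) / ((n_A+n_B)^2 * (n_A+n_B-1)) = 8232/2548 = 3.2308.
        SD[R] = 1.7974.
Step 4: Continuity-corrected z = (R + 0.5 - E[R]) / SD[R] = (7 + 0.5 - 8.0000) / 1.7974 = -0.2782.
Step 5: Two-sided p-value via normal approximation = 2*(1 - Phi(|z|)) = 0.780879.
Step 6: alpha = 0.05. fail to reject H0.

R = 7, z = -0.2782, p = 0.780879, fail to reject H0.


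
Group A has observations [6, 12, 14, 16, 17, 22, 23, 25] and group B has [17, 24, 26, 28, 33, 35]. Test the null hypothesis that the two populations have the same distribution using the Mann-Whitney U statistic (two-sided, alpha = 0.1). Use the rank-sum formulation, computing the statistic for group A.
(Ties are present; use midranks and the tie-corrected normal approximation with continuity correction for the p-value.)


Step 1: Combine and sort all 14 observations; assign midranks.
sorted (value, group): (6,X), (12,X), (14,X), (16,X), (17,X), (17,Y), (22,X), (23,X), (24,Y), (25,X), (26,Y), (28,Y), (33,Y), (35,Y)
ranks: 6->1, 12->2, 14->3, 16->4, 17->5.5, 17->5.5, 22->7, 23->8, 24->9, 25->10, 26->11, 28->12, 33->13, 35->14
Step 2: Rank sum for X: R1 = 1 + 2 + 3 + 4 + 5.5 + 7 + 8 + 10 = 40.5.
Step 3: U_X = R1 - n1(n1+1)/2 = 40.5 - 8*9/2 = 40.5 - 36 = 4.5.
       U_Y = n1*n2 - U_X = 48 - 4.5 = 43.5.
Step 4: Ties are present, so use the tie-corrected normal approximation (with continuity correction) for the p-value.
Step 5: p-value = 0.014065; compare to alpha = 0.1. reject H0.

U_X = 4.5, p = 0.014065, reject H0 at alpha = 0.1.


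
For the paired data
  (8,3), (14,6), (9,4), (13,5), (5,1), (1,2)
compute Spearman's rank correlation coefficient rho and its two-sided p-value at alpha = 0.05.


Step 1: Rank x and y separately (midranks; no ties here).
rank(x): 8->3, 14->6, 9->4, 13->5, 5->2, 1->1
rank(y): 3->3, 6->6, 4->4, 5->5, 1->1, 2->2
Step 2: d_i = R_x(i) - R_y(i); compute d_i^2.
  (3-3)^2=0, (6-6)^2=0, (4-4)^2=0, (5-5)^2=0, (2-1)^2=1, (1-2)^2=1
sum(d^2) = 2.
Step 3: rho = 1 - 6*2 / (6*(6^2 - 1)) = 1 - 12/210 = 0.942857.
Step 4: Under H0, t = rho * sqrt((n-2)/(1-rho^2)) = 5.6595 ~ t(4).
Step 5: Two-sided p-value from the t-distribution with 4 df = 0.004805.
Step 6: alpha = 0.05. reject H0.

rho = 0.9429, p = 0.004805, reject H0 at alpha = 0.05.


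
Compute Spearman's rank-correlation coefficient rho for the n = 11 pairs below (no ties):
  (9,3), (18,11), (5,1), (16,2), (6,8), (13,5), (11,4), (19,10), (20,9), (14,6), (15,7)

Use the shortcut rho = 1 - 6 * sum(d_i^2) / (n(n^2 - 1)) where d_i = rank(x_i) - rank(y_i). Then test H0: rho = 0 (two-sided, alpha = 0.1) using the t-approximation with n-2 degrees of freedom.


Step 1: Rank x and y separately (midranks; no ties here).
rank(x): 9->3, 18->9, 5->1, 16->8, 6->2, 13->5, 11->4, 19->10, 20->11, 14->6, 15->7
rank(y): 3->3, 11->11, 1->1, 2->2, 8->8, 5->5, 4->4, 10->10, 9->9, 6->6, 7->7
Step 2: d_i = R_x(i) - R_y(i); compute d_i^2.
  (3-3)^2=0, (9-11)^2=4, (1-1)^2=0, (8-2)^2=36, (2-8)^2=36, (5-5)^2=0, (4-4)^2=0, (10-10)^2=0, (11-9)^2=4, (6-6)^2=0, (7-7)^2=0
sum(d^2) = 80.
Step 3: rho = 1 - 6*80 / (11*(11^2 - 1)) = 1 - 480/1320 = 0.636364.
Step 4: Under H0, t = rho * sqrt((n-2)/(1-rho^2)) = 2.4749 ~ t(9).
Step 5: Two-sided p-value from the t-distribution with 9 df = 0.035287.
Step 6: alpha = 0.1. reject H0.

rho = 0.6364, p = 0.035287, reject H0 at alpha = 0.1.


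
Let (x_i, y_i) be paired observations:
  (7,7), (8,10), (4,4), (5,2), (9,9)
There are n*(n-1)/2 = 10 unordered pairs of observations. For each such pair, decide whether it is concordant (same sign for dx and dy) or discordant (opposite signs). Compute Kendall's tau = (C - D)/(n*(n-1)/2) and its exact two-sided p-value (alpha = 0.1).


Step 1: Enumerate the 10 unordered pairs (i,j) with i<j and classify each by sign(x_j-x_i) * sign(y_j-y_i).
  (1,2):dx=+1,dy=+3->C; (1,3):dx=-3,dy=-3->C; (1,4):dx=-2,dy=-5->C; (1,5):dx=+2,dy=+2->C
  (2,3):dx=-4,dy=-6->C; (2,4):dx=-3,dy=-8->C; (2,5):dx=+1,dy=-1->D; (3,4):dx=+1,dy=-2->D
  (3,5):dx=+5,dy=+5->C; (4,5):dx=+4,dy=+7->C
Step 2: C = 8, D = 2, total pairs = 10.
Step 3: tau = (C - D)/(n(n-1)/2) = (8 - 2)/10 = 0.600000.
Step 4: Exact two-sided p-value (enumerate n! = 120 permutations of y under H0): p = 0.233333.
Step 5: alpha = 0.1. fail to reject H0.

tau_b = 0.6000 (C=8, D=2), p = 0.233333, fail to reject H0.


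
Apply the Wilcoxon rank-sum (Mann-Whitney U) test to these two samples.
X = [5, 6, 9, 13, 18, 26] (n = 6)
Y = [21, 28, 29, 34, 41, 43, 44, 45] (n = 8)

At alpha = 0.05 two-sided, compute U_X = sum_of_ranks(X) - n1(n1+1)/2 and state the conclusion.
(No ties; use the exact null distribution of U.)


Step 1: Combine and sort all 14 observations; assign midranks.
sorted (value, group): (5,X), (6,X), (9,X), (13,X), (18,X), (21,Y), (26,X), (28,Y), (29,Y), (34,Y), (41,Y), (43,Y), (44,Y), (45,Y)
ranks: 5->1, 6->2, 9->3, 13->4, 18->5, 21->6, 26->7, 28->8, 29->9, 34->10, 41->11, 43->12, 44->13, 45->14
Step 2: Rank sum for X: R1 = 1 + 2 + 3 + 4 + 5 + 7 = 22.
Step 3: U_X = R1 - n1(n1+1)/2 = 22 - 6*7/2 = 22 - 21 = 1.
       U_Y = n1*n2 - U_X = 48 - 1 = 47.
Step 4: No ties, so the exact null distribution of U (based on enumerating the C(14,6) = 3003 equally likely rank assignments) gives the two-sided p-value.
Step 5: p-value = 0.001332; compare to alpha = 0.05. reject H0.

U_X = 1, p = 0.001332, reject H0 at alpha = 0.05.


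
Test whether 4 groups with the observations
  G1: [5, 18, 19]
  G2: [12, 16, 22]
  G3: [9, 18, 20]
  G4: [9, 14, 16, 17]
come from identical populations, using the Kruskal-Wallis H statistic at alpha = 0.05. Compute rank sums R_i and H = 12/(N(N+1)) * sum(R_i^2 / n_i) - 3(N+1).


Step 1: Combine all N = 13 observations and assign midranks.
sorted (value, group, rank): (5,G1,1), (9,G3,2.5), (9,G4,2.5), (12,G2,4), (14,G4,5), (16,G2,6.5), (16,G4,6.5), (17,G4,8), (18,G1,9.5), (18,G3,9.5), (19,G1,11), (20,G3,12), (22,G2,13)
Step 2: Sum ranks within each group.
R_1 = 21.5 (n_1 = 3)
R_2 = 23.5 (n_2 = 3)
R_3 = 24 (n_3 = 3)
R_4 = 22 (n_4 = 4)
Step 3: H = 12/(N(N+1)) * sum(R_i^2/n_i) - 3(N+1)
     = 12/(13*14) * (21.5^2/3 + 23.5^2/3 + 24^2/3 + 22^2/4) - 3*14
     = 0.065934 * 651.167 - 42
     = 0.934066.
Step 4: Ties present; correction factor C = 1 - 18/(13^3 - 13) = 0.991758. Corrected H = 0.934066 / 0.991758 = 0.941828.
Step 5: Under H0, H ~ chi^2(3); p-value = 0.815324.
Step 6: alpha = 0.05. fail to reject H0.

H = 0.9418, df = 3, p = 0.815324, fail to reject H0.


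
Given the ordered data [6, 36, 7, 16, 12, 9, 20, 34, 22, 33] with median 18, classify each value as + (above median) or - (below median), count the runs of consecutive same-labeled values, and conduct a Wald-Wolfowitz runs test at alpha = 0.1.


Step 1: Compute median = 18; label A = above, B = below.
Labels in order: BABBBBAAAA  (n_A = 5, n_B = 5)
Step 2: Count runs R = 4.
Step 3: Under H0 (random ordering), E[R] = 2*n_A*n_B/(n_A+n_B) + 1 = 2*5*5/10 + 1 = 6.0000.
        Var[R] = 2*n_A*n_B*(2*n_A*n_B - n_A - n_B) / ((n_A+n_B)^2 * (n_A+n_B-1)) = 2000/900 = 2.2222.
        SD[R] = 1.4907.
Step 4: Continuity-corrected z = (R + 0.5 - E[R]) / SD[R] = (4 + 0.5 - 6.0000) / 1.4907 = -1.0062.
Step 5: Two-sided p-value via normal approximation = 2*(1 - Phi(|z|)) = 0.314305.
Step 6: alpha = 0.1. fail to reject H0.

R = 4, z = -1.0062, p = 0.314305, fail to reject H0.


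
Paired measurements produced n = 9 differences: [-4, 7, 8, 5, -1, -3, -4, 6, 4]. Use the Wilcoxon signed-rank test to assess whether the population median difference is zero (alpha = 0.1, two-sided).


Step 1: Drop any zero differences (none here) and take |d_i|.
|d| = [4, 7, 8, 5, 1, 3, 4, 6, 4]
Step 2: Midrank |d_i| (ties get averaged ranks).
ranks: |4|->4, |7|->8, |8|->9, |5|->6, |1|->1, |3|->2, |4|->4, |6|->7, |4|->4
Step 3: Attach original signs; sum ranks with positive sign and with negative sign.
W+ = 8 + 9 + 6 + 7 + 4 = 34
W- = 4 + 1 + 2 + 4 = 11
(Check: W+ + W- = 45 should equal n(n+1)/2 = 45.)
Step 4: Test statistic W = min(W+, W-) = 11.
Step 5: Ties in |d|, so use the tie-corrected normal approximation.
        E[W] = n(n+1)/4 = 9*10/4 = 22.5.
        Tie groups: |d|=4 (t=3); sum(t^3 - t) = 24.
        Var[W] = n(n+1)(2n+1)/24 - sum(t^3-t)/48 = 1710/24 - 24/48 = 70.75.
        z = (W - E[W]) / sqrt(Var[W]) = (11 - 22.5) / 8.4113 = -1.3672.
        Two-sided p = 2*Phi(z) = 0.171560.
Step 6: alpha = 0.1. fail to reject H0.

W+ = 34, W- = 11, W = min = 11, p = 0.171560, fail to reject H0.


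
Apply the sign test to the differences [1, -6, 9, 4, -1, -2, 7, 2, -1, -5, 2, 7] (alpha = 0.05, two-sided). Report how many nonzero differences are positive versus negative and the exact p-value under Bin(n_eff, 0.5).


Step 1: Discard zero differences. Original n = 12; n_eff = number of nonzero differences = 12.
Nonzero differences (with sign): +1, -6, +9, +4, -1, -2, +7, +2, -1, -5, +2, +7
Step 2: Count signs: positive = 7, negative = 5.
Step 3: Under H0: P(positive) = 0.5, so the number of positives S ~ Bin(12, 0.5).
Step 4: Two-sided exact p-value = sum of Bin(12,0.5) probabilities at or below the observed probability = 0.774414.
Step 5: alpha = 0.05. fail to reject H0.

n_eff = 12, pos = 7, neg = 5, p = 0.774414, fail to reject H0.


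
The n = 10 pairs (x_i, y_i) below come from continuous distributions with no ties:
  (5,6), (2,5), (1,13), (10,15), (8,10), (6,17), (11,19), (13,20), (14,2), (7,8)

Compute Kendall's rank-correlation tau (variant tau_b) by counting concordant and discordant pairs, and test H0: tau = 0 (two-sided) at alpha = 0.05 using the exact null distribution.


Step 1: Enumerate the 45 unordered pairs (i,j) with i<j and classify each by sign(x_j-x_i) * sign(y_j-y_i).
  (1,2):dx=-3,dy=-1->C; (1,3):dx=-4,dy=+7->D; (1,4):dx=+5,dy=+9->C; (1,5):dx=+3,dy=+4->C
  (1,6):dx=+1,dy=+11->C; (1,7):dx=+6,dy=+13->C; (1,8):dx=+8,dy=+14->C; (1,9):dx=+9,dy=-4->D
  (1,10):dx=+2,dy=+2->C; (2,3):dx=-1,dy=+8->D; (2,4):dx=+8,dy=+10->C; (2,5):dx=+6,dy=+5->C
  (2,6):dx=+4,dy=+12->C; (2,7):dx=+9,dy=+14->C; (2,8):dx=+11,dy=+15->C; (2,9):dx=+12,dy=-3->D
  (2,10):dx=+5,dy=+3->C; (3,4):dx=+9,dy=+2->C; (3,5):dx=+7,dy=-3->D; (3,6):dx=+5,dy=+4->C
  (3,7):dx=+10,dy=+6->C; (3,8):dx=+12,dy=+7->C; (3,9):dx=+13,dy=-11->D; (3,10):dx=+6,dy=-5->D
  (4,5):dx=-2,dy=-5->C; (4,6):dx=-4,dy=+2->D; (4,7):dx=+1,dy=+4->C; (4,8):dx=+3,dy=+5->C
  (4,9):dx=+4,dy=-13->D; (4,10):dx=-3,dy=-7->C; (5,6):dx=-2,dy=+7->D; (5,7):dx=+3,dy=+9->C
  (5,8):dx=+5,dy=+10->C; (5,9):dx=+6,dy=-8->D; (5,10):dx=-1,dy=-2->C; (6,7):dx=+5,dy=+2->C
  (6,8):dx=+7,dy=+3->C; (6,9):dx=+8,dy=-15->D; (6,10):dx=+1,dy=-9->D; (7,8):dx=+2,dy=+1->C
  (7,9):dx=+3,dy=-17->D; (7,10):dx=-4,dy=-11->C; (8,9):dx=+1,dy=-18->D; (8,10):dx=-6,dy=-12->C
  (9,10):dx=-7,dy=+6->D
Step 2: C = 29, D = 16, total pairs = 45.
Step 3: tau = (C - D)/(n(n-1)/2) = (29 - 16)/45 = 0.288889.
Step 4: Exact two-sided p-value (enumerate n! = 3628800 permutations of y under H0): p = 0.291248.
Step 5: alpha = 0.05. fail to reject H0.

tau_b = 0.2889 (C=29, D=16), p = 0.291248, fail to reject H0.


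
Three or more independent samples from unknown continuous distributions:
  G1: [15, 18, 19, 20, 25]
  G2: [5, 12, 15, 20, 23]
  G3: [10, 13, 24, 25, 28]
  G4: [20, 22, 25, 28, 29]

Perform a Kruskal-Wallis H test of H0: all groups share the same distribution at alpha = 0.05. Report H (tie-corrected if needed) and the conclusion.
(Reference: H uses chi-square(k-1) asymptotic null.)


Step 1: Combine all N = 20 observations and assign midranks.
sorted (value, group, rank): (5,G2,1), (10,G3,2), (12,G2,3), (13,G3,4), (15,G1,5.5), (15,G2,5.5), (18,G1,7), (19,G1,8), (20,G1,10), (20,G2,10), (20,G4,10), (22,G4,12), (23,G2,13), (24,G3,14), (25,G1,16), (25,G3,16), (25,G4,16), (28,G3,18.5), (28,G4,18.5), (29,G4,20)
Step 2: Sum ranks within each group.
R_1 = 46.5 (n_1 = 5)
R_2 = 32.5 (n_2 = 5)
R_3 = 54.5 (n_3 = 5)
R_4 = 76.5 (n_4 = 5)
Step 3: H = 12/(N(N+1)) * sum(R_i^2/n_i) - 3(N+1)
     = 12/(20*21) * (46.5^2/5 + 32.5^2/5 + 54.5^2/5 + 76.5^2/5) - 3*21
     = 0.028571 * 2408.2 - 63
     = 5.805714.
Step 4: Ties present; correction factor C = 1 - 60/(20^3 - 20) = 0.992481. Corrected H = 5.805714 / 0.992481 = 5.849697.
Step 5: Under H0, H ~ chi^2(3); p-value = 0.119156.
Step 6: alpha = 0.05. fail to reject H0.

H = 5.8497, df = 3, p = 0.119156, fail to reject H0.


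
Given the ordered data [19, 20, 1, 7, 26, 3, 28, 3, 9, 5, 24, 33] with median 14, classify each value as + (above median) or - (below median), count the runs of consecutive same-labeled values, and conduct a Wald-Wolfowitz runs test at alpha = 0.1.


Step 1: Compute median = 14; label A = above, B = below.
Labels in order: AABBABABBBAA  (n_A = 6, n_B = 6)
Step 2: Count runs R = 7.
Step 3: Under H0 (random ordering), E[R] = 2*n_A*n_B/(n_A+n_B) + 1 = 2*6*6/12 + 1 = 7.0000.
        Var[R] = 2*n_A*n_B*(2*n_A*n_B - n_A - n_B) / ((n_A+n_B)^2 * (n_A+n_B-1)) = 4320/1584 = 2.7273.
        SD[R] = 1.6514.
Step 4: R = E[R], so z = 0 with no continuity correction.
Step 5: Two-sided p-value via normal approximation = 2*(1 - Phi(|z|)) = 1.000000.
Step 6: alpha = 0.1. fail to reject H0.

R = 7, z = 0.0000, p = 1.000000, fail to reject H0.


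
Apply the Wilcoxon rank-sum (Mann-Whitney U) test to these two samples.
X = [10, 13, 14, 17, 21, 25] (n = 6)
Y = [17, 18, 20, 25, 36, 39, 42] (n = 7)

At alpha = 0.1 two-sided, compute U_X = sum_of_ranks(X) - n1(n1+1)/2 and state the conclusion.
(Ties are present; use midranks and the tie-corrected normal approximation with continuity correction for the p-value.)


Step 1: Combine and sort all 13 observations; assign midranks.
sorted (value, group): (10,X), (13,X), (14,X), (17,X), (17,Y), (18,Y), (20,Y), (21,X), (25,X), (25,Y), (36,Y), (39,Y), (42,Y)
ranks: 10->1, 13->2, 14->3, 17->4.5, 17->4.5, 18->6, 20->7, 21->8, 25->9.5, 25->9.5, 36->11, 39->12, 42->13
Step 2: Rank sum for X: R1 = 1 + 2 + 3 + 4.5 + 8 + 9.5 = 28.
Step 3: U_X = R1 - n1(n1+1)/2 = 28 - 6*7/2 = 28 - 21 = 7.
       U_Y = n1*n2 - U_X = 42 - 7 = 35.
Step 4: Ties are present, so use the tie-corrected normal approximation (with continuity correction) for the p-value.
Step 5: p-value = 0.053126; compare to alpha = 0.1. reject H0.

U_X = 7, p = 0.053126, reject H0 at alpha = 0.1.


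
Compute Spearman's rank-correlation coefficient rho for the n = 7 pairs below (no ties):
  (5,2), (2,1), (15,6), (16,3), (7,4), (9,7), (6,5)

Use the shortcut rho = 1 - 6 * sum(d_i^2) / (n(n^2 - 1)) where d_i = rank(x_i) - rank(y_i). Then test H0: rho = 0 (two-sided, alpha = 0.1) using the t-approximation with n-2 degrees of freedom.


Step 1: Rank x and y separately (midranks; no ties here).
rank(x): 5->2, 2->1, 15->6, 16->7, 7->4, 9->5, 6->3
rank(y): 2->2, 1->1, 6->6, 3->3, 4->4, 7->7, 5->5
Step 2: d_i = R_x(i) - R_y(i); compute d_i^2.
  (2-2)^2=0, (1-1)^2=0, (6-6)^2=0, (7-3)^2=16, (4-4)^2=0, (5-7)^2=4, (3-5)^2=4
sum(d^2) = 24.
Step 3: rho = 1 - 6*24 / (7*(7^2 - 1)) = 1 - 144/336 = 0.571429.
Step 4: Under H0, t = rho * sqrt((n-2)/(1-rho^2)) = 1.5570 ~ t(5).
Step 5: Two-sided p-value from the t-distribution with 5 df = 0.180202.
Step 6: alpha = 0.1. fail to reject H0.

rho = 0.5714, p = 0.180202, fail to reject H0 at alpha = 0.1.


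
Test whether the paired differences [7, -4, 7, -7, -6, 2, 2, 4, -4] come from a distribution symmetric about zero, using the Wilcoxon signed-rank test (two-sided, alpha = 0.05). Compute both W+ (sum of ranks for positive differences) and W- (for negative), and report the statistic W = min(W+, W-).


Step 1: Drop any zero differences (none here) and take |d_i|.
|d| = [7, 4, 7, 7, 6, 2, 2, 4, 4]
Step 2: Midrank |d_i| (ties get averaged ranks).
ranks: |7|->8, |4|->4, |7|->8, |7|->8, |6|->6, |2|->1.5, |2|->1.5, |4|->4, |4|->4
Step 3: Attach original signs; sum ranks with positive sign and with negative sign.
W+ = 8 + 8 + 1.5 + 1.5 + 4 = 23
W- = 4 + 8 + 6 + 4 = 22
(Check: W+ + W- = 45 should equal n(n+1)/2 = 45.)
Step 4: Test statistic W = min(W+, W-) = 22.
Step 5: Ties in |d|, so use the tie-corrected normal approximation.
        E[W] = n(n+1)/4 = 9*10/4 = 22.5.
        Tie groups: |d|=2 (t=2), |d|=4 (t=3), |d|=7 (t=3); sum(t^3 - t) = 54.
        Var[W] = n(n+1)(2n+1)/24 - sum(t^3-t)/48 = 1710/24 - 54/48 = 70.125.
        z = (W - E[W]) / sqrt(Var[W]) = (22 - 22.5) / 8.3741 = -0.0597.
        Two-sided p = 2*Phi(z) = 0.952388.
Step 6: alpha = 0.05. fail to reject H0.

W+ = 23, W- = 22, W = min = 22, p = 0.952388, fail to reject H0.


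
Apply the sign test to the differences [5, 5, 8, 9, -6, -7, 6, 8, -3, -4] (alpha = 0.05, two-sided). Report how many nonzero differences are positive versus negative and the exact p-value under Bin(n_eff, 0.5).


Step 1: Discard zero differences. Original n = 10; n_eff = number of nonzero differences = 10.
Nonzero differences (with sign): +5, +5, +8, +9, -6, -7, +6, +8, -3, -4
Step 2: Count signs: positive = 6, negative = 4.
Step 3: Under H0: P(positive) = 0.5, so the number of positives S ~ Bin(10, 0.5).
Step 4: Two-sided exact p-value = sum of Bin(10,0.5) probabilities at or below the observed probability = 0.753906.
Step 5: alpha = 0.05. fail to reject H0.

n_eff = 10, pos = 6, neg = 4, p = 0.753906, fail to reject H0.


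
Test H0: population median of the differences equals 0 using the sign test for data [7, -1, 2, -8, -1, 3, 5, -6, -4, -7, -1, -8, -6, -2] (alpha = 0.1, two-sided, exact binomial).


Step 1: Discard zero differences. Original n = 14; n_eff = number of nonzero differences = 14.
Nonzero differences (with sign): +7, -1, +2, -8, -1, +3, +5, -6, -4, -7, -1, -8, -6, -2
Step 2: Count signs: positive = 4, negative = 10.
Step 3: Under H0: P(positive) = 0.5, so the number of positives S ~ Bin(14, 0.5).
Step 4: Two-sided exact p-value = sum of Bin(14,0.5) probabilities at or below the observed probability = 0.179565.
Step 5: alpha = 0.1. fail to reject H0.

n_eff = 14, pos = 4, neg = 10, p = 0.179565, fail to reject H0.


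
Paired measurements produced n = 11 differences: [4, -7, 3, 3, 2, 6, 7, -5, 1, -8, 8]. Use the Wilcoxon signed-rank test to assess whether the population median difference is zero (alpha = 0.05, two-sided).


Step 1: Drop any zero differences (none here) and take |d_i|.
|d| = [4, 7, 3, 3, 2, 6, 7, 5, 1, 8, 8]
Step 2: Midrank |d_i| (ties get averaged ranks).
ranks: |4|->5, |7|->8.5, |3|->3.5, |3|->3.5, |2|->2, |6|->7, |7|->8.5, |5|->6, |1|->1, |8|->10.5, |8|->10.5
Step 3: Attach original signs; sum ranks with positive sign and with negative sign.
W+ = 5 + 3.5 + 3.5 + 2 + 7 + 8.5 + 1 + 10.5 = 41
W- = 8.5 + 6 + 10.5 = 25
(Check: W+ + W- = 66 should equal n(n+1)/2 = 66.)
Step 4: Test statistic W = min(W+, W-) = 25.
Step 5: Ties in |d|, so use the tie-corrected normal approximation.
        E[W] = n(n+1)/4 = 11*12/4 = 33.
        Tie groups: |d|=3 (t=2), |d|=7 (t=2), |d|=8 (t=2); sum(t^3 - t) = 18.
        Var[W] = n(n+1)(2n+1)/24 - sum(t^3-t)/48 = 3036/24 - 18/48 = 126.125.
        z = (W - E[W]) / sqrt(Var[W]) = (25 - 33) / 11.2305 = -0.7123.
        Two-sided p = 2*Phi(z) = 0.476252.
Step 6: alpha = 0.05. fail to reject H0.

W+ = 41, W- = 25, W = min = 25, p = 0.476252, fail to reject H0.


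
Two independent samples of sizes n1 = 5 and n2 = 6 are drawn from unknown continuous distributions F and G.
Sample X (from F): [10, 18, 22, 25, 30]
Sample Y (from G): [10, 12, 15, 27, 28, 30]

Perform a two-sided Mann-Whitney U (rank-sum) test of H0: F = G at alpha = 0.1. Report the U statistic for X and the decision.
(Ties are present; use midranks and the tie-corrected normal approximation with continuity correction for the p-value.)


Step 1: Combine and sort all 11 observations; assign midranks.
sorted (value, group): (10,X), (10,Y), (12,Y), (15,Y), (18,X), (22,X), (25,X), (27,Y), (28,Y), (30,X), (30,Y)
ranks: 10->1.5, 10->1.5, 12->3, 15->4, 18->5, 22->6, 25->7, 27->8, 28->9, 30->10.5, 30->10.5
Step 2: Rank sum for X: R1 = 1.5 + 5 + 6 + 7 + 10.5 = 30.
Step 3: U_X = R1 - n1(n1+1)/2 = 30 - 5*6/2 = 30 - 15 = 15.
       U_Y = n1*n2 - U_X = 30 - 15 = 15.
Step 4: Ties are present, so use the tie-corrected normal approximation (with continuity correction) for the p-value.
Step 5: p-value = 1.000000; compare to alpha = 0.1. fail to reject H0.

U_X = 15, p = 1.000000, fail to reject H0 at alpha = 0.1.


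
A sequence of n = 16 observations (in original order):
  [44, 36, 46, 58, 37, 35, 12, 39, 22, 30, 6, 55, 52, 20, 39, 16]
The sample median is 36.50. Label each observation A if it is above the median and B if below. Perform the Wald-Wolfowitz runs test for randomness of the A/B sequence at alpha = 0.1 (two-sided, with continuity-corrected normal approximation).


Step 1: Compute median = 36.50; label A = above, B = below.
Labels in order: ABAAABBABBBAABAB  (n_A = 8, n_B = 8)
Step 2: Count runs R = 10.
Step 3: Under H0 (random ordering), E[R] = 2*n_A*n_B/(n_A+n_B) + 1 = 2*8*8/16 + 1 = 9.0000.
        Var[R] = 2*n_A*n_B*(2*n_A*n_B - n_A - n_B) / ((n_A+n_B)^2 * (n_A+n_B-1)) = 14336/3840 = 3.7333.
        SD[R] = 1.9322.
Step 4: Continuity-corrected z = (R - 0.5 - E[R]) / SD[R] = (10 - 0.5 - 9.0000) / 1.9322 = 0.2588.
Step 5: Two-sided p-value via normal approximation = 2*(1 - Phi(|z|)) = 0.795809.
Step 6: alpha = 0.1. fail to reject H0.

R = 10, z = 0.2588, p = 0.795809, fail to reject H0.


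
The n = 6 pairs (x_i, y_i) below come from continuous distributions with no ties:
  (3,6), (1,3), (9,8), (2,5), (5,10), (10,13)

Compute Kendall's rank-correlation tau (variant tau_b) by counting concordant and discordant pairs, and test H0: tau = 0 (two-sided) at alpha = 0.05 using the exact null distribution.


Step 1: Enumerate the 15 unordered pairs (i,j) with i<j and classify each by sign(x_j-x_i) * sign(y_j-y_i).
  (1,2):dx=-2,dy=-3->C; (1,3):dx=+6,dy=+2->C; (1,4):dx=-1,dy=-1->C; (1,5):dx=+2,dy=+4->C
  (1,6):dx=+7,dy=+7->C; (2,3):dx=+8,dy=+5->C; (2,4):dx=+1,dy=+2->C; (2,5):dx=+4,dy=+7->C
  (2,6):dx=+9,dy=+10->C; (3,4):dx=-7,dy=-3->C; (3,5):dx=-4,dy=+2->D; (3,6):dx=+1,dy=+5->C
  (4,5):dx=+3,dy=+5->C; (4,6):dx=+8,dy=+8->C; (5,6):dx=+5,dy=+3->C
Step 2: C = 14, D = 1, total pairs = 15.
Step 3: tau = (C - D)/(n(n-1)/2) = (14 - 1)/15 = 0.866667.
Step 4: Exact two-sided p-value (enumerate n! = 720 permutations of y under H0): p = 0.016667.
Step 5: alpha = 0.05. reject H0.

tau_b = 0.8667 (C=14, D=1), p = 0.016667, reject H0.


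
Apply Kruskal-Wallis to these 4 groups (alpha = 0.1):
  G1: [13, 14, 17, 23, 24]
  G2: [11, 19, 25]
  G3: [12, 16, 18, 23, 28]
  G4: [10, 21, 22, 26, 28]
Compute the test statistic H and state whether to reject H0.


Step 1: Combine all N = 18 observations and assign midranks.
sorted (value, group, rank): (10,G4,1), (11,G2,2), (12,G3,3), (13,G1,4), (14,G1,5), (16,G3,6), (17,G1,7), (18,G3,8), (19,G2,9), (21,G4,10), (22,G4,11), (23,G1,12.5), (23,G3,12.5), (24,G1,14), (25,G2,15), (26,G4,16), (28,G3,17.5), (28,G4,17.5)
Step 2: Sum ranks within each group.
R_1 = 42.5 (n_1 = 5)
R_2 = 26 (n_2 = 3)
R_3 = 47 (n_3 = 5)
R_4 = 55.5 (n_4 = 5)
Step 3: H = 12/(N(N+1)) * sum(R_i^2/n_i) - 3(N+1)
     = 12/(18*19) * (42.5^2/5 + 26^2/3 + 47^2/5 + 55.5^2/5) - 3*19
     = 0.035088 * 1644.43 - 57
     = 0.699415.
Step 4: Ties present; correction factor C = 1 - 12/(18^3 - 18) = 0.997936. Corrected H = 0.699415 / 0.997936 = 0.700862.
Step 5: Under H0, H ~ chi^2(3); p-value = 0.873001.
Step 6: alpha = 0.1. fail to reject H0.

H = 0.7009, df = 3, p = 0.873001, fail to reject H0.


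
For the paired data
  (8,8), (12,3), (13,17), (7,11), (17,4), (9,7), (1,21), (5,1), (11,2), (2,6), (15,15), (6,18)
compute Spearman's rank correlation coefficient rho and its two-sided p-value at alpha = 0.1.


Step 1: Rank x and y separately (midranks; no ties here).
rank(x): 8->6, 12->9, 13->10, 7->5, 17->12, 9->7, 1->1, 5->3, 11->8, 2->2, 15->11, 6->4
rank(y): 8->7, 3->3, 17->10, 11->8, 4->4, 7->6, 21->12, 1->1, 2->2, 6->5, 15->9, 18->11
Step 2: d_i = R_x(i) - R_y(i); compute d_i^2.
  (6-7)^2=1, (9-3)^2=36, (10-10)^2=0, (5-8)^2=9, (12-4)^2=64, (7-6)^2=1, (1-12)^2=121, (3-1)^2=4, (8-2)^2=36, (2-5)^2=9, (11-9)^2=4, (4-11)^2=49
sum(d^2) = 334.
Step 3: rho = 1 - 6*334 / (12*(12^2 - 1)) = 1 - 2004/1716 = -0.167832.
Step 4: Under H0, t = rho * sqrt((n-2)/(1-rho^2)) = -0.5384 ~ t(10).
Step 5: Two-sided p-value from the t-distribution with 10 df = 0.602099.
Step 6: alpha = 0.1. fail to reject H0.

rho = -0.1678, p = 0.602099, fail to reject H0 at alpha = 0.1.


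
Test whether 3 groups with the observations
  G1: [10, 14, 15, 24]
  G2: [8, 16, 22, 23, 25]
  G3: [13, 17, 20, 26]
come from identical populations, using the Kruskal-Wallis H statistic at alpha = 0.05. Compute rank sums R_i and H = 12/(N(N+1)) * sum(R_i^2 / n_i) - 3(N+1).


Step 1: Combine all N = 13 observations and assign midranks.
sorted (value, group, rank): (8,G2,1), (10,G1,2), (13,G3,3), (14,G1,4), (15,G1,5), (16,G2,6), (17,G3,7), (20,G3,8), (22,G2,9), (23,G2,10), (24,G1,11), (25,G2,12), (26,G3,13)
Step 2: Sum ranks within each group.
R_1 = 22 (n_1 = 4)
R_2 = 38 (n_2 = 5)
R_3 = 31 (n_3 = 4)
Step 3: H = 12/(N(N+1)) * sum(R_i^2/n_i) - 3(N+1)
     = 12/(13*14) * (22^2/4 + 38^2/5 + 31^2/4) - 3*14
     = 0.065934 * 650.05 - 42
     = 0.860440.
Step 4: No ties, so H is used without correction.
Step 5: Under H0, H ~ chi^2(2); p-value = 0.650366.
Step 6: alpha = 0.05. fail to reject H0.

H = 0.8604, df = 2, p = 0.650366, fail to reject H0.


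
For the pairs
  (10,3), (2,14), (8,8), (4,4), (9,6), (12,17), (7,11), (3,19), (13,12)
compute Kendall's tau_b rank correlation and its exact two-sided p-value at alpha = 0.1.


Step 1: Enumerate the 36 unordered pairs (i,j) with i<j and classify each by sign(x_j-x_i) * sign(y_j-y_i).
  (1,2):dx=-8,dy=+11->D; (1,3):dx=-2,dy=+5->D; (1,4):dx=-6,dy=+1->D; (1,5):dx=-1,dy=+3->D
  (1,6):dx=+2,dy=+14->C; (1,7):dx=-3,dy=+8->D; (1,8):dx=-7,dy=+16->D; (1,9):dx=+3,dy=+9->C
  (2,3):dx=+6,dy=-6->D; (2,4):dx=+2,dy=-10->D; (2,5):dx=+7,dy=-8->D; (2,6):dx=+10,dy=+3->C
  (2,7):dx=+5,dy=-3->D; (2,8):dx=+1,dy=+5->C; (2,9):dx=+11,dy=-2->D; (3,4):dx=-4,dy=-4->C
  (3,5):dx=+1,dy=-2->D; (3,6):dx=+4,dy=+9->C; (3,7):dx=-1,dy=+3->D; (3,8):dx=-5,dy=+11->D
  (3,9):dx=+5,dy=+4->C; (4,5):dx=+5,dy=+2->C; (4,6):dx=+8,dy=+13->C; (4,7):dx=+3,dy=+7->C
  (4,8):dx=-1,dy=+15->D; (4,9):dx=+9,dy=+8->C; (5,6):dx=+3,dy=+11->C; (5,7):dx=-2,dy=+5->D
  (5,8):dx=-6,dy=+13->D; (5,9):dx=+4,dy=+6->C; (6,7):dx=-5,dy=-6->C; (6,8):dx=-9,dy=+2->D
  (6,9):dx=+1,dy=-5->D; (7,8):dx=-4,dy=+8->D; (7,9):dx=+6,dy=+1->C; (8,9):dx=+10,dy=-7->D
Step 2: C = 15, D = 21, total pairs = 36.
Step 3: tau = (C - D)/(n(n-1)/2) = (15 - 21)/36 = -0.166667.
Step 4: Exact two-sided p-value (enumerate n! = 362880 permutations of y under H0): p = 0.612202.
Step 5: alpha = 0.1. fail to reject H0.

tau_b = -0.1667 (C=15, D=21), p = 0.612202, fail to reject H0.
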